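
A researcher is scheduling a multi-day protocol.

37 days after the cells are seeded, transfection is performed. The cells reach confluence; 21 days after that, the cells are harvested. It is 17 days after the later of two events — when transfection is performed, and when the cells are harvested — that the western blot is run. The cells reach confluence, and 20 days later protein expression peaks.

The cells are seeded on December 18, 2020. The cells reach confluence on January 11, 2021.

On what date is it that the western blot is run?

February 18, 2021

The cells are seeded: Dec 18, 2020.
Transfection is performed: Dec 18, 2020 + 37 days = Jan 24, 2021.
The cells reach confluence: Jan 11, 2021.
The cells are harvested: Jan 11, 2021 + 21 days = Feb 1, 2021.
Both prerequisites met — transfection is performed (Jan 24, 2021), the cells are harvested (Feb 1, 2021); the later is Feb 1, 2021.
The western blot is run: Feb 1, 2021 + 17 days = Feb 18, 2021.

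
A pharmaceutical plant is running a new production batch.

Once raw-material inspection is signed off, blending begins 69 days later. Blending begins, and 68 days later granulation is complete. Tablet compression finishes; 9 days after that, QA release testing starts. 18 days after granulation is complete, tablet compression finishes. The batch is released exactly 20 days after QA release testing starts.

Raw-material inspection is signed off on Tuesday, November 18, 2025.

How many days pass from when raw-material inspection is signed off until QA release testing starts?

Causal path: raw-material inspection is signed off → blending begins → granulation is complete → tablet compression finishes → QA release testing starts.
Total delay along the path: 69 + 68 + 18 + 9 = 164 days.

164 days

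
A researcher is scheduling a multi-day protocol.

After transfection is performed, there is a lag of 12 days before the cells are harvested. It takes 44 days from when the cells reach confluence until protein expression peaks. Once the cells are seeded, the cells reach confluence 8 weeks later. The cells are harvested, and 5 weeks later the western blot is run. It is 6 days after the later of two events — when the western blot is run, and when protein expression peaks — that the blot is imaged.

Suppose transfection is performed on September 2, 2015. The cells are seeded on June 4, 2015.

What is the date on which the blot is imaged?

October 25, 2015

Transfection is performed: Sep 2, 2015.
The cells are harvested: Sep 2, 2015 + 12 days = Sep 14, 2015.
The western blot is run: Sep 14, 2015 + 5 weeks = Oct 19, 2015.
The cells are seeded: Jun 4, 2015.
The cells reach confluence: Jun 4, 2015 + 8 weeks = Jul 30, 2015.
Protein expression peaks: Jul 30, 2015 + 44 days = Sep 12, 2015.
Both prerequisites met — the western blot is run (Oct 19, 2015), protein expression peaks (Sep 12, 2015); the later is Oct 19, 2015.
The blot is imaged: Oct 19, 2015 + 6 days = Oct 25, 2015.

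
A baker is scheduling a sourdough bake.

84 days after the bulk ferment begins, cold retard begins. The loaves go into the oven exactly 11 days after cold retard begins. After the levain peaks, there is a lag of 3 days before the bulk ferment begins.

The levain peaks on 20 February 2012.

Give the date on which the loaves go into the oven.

28 May 2012

The levain peaks: Feb 20, 2012.
The bulk ferment begins: Feb 20, 2012 + 3 days = Feb 23, 2012.
Cold retard begins: Feb 23, 2012 + 84 days = May 17, 2012.
The loaves go into the oven: May 17, 2012 + 11 days = May 28, 2012.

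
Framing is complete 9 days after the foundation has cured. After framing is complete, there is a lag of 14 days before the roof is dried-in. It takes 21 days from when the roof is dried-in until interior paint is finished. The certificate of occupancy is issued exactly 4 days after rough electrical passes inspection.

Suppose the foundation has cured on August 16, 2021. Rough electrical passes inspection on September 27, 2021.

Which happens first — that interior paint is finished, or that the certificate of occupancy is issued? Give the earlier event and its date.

The foundation has cured: Aug 16, 2021.
Framing is complete: Aug 16, 2021 + 9 days = Aug 25, 2021.
The roof is dried-in: Aug 25, 2021 + 14 days = Sep 8, 2021.
Interior paint is finished: Sep 8, 2021 + 21 days = Sep 29, 2021.
Rough electrical passes inspection: Sep 27, 2021.
The certificate of occupancy is issued: Sep 27, 2021 + 4 days = Oct 1, 2021.
Comparing: interior paint is finished on Sep 29, 2021 vs the certificate of occupancy is issued on Oct 1, 2021. Earlier: interior paint is finished.

Interior paint is finished — September 29, 2021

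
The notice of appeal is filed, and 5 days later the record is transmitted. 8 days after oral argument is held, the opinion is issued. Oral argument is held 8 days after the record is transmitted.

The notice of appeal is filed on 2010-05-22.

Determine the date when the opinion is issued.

The notice of appeal is filed: May 22, 2010.
The record is transmitted: May 22, 2010 + 5 days = May 27, 2010.
Oral argument is held: May 27, 2010 + 8 days = Jun 4, 2010.
The opinion is issued: Jun 4, 2010 + 8 days = Jun 12, 2010.

2010-06-12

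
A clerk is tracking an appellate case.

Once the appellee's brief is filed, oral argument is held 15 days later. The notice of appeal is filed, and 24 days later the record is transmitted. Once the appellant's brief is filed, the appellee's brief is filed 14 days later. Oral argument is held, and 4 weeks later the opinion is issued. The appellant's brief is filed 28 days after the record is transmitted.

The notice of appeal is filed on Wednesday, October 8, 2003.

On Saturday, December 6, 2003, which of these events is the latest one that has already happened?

The appellant's brief is filed

The notice of appeal is filed: Oct 8, 2003.
The record is transmitted: Oct 8, 2003 + 24 days = Nov 1, 2003.
The appellant's brief is filed: Nov 1, 2003 + 28 days = Nov 29, 2003.
The appellee's brief is filed: Nov 29, 2003 + 14 days = Dec 13, 2003.
Oral argument is held: Dec 13, 2003 + 15 days = Dec 28, 2003.
The opinion is issued: Dec 28, 2003 + 4 weeks = Jan 25, 2004.
Dec 6, 2003 falls between when the appellant's brief is filed (Nov 29, 2003) and when the appellee's brief is filed (Dec 13, 2003).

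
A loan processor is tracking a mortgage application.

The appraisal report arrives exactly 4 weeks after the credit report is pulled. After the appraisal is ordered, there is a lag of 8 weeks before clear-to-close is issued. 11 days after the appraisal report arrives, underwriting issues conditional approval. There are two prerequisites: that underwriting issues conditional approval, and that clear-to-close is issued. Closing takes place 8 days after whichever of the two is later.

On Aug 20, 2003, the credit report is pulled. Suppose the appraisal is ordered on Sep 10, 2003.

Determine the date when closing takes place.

The credit report is pulled: Aug 20, 2003.
The appraisal report arrives: Aug 20, 2003 + 4 weeks = Sep 17, 2003.
Underwriting issues conditional approval: Sep 17, 2003 + 11 days = Sep 28, 2003.
The appraisal is ordered: Sep 10, 2003.
Clear-to-close is issued: Sep 10, 2003 + 8 weeks = Nov 5, 2003.
Both prerequisites met — underwriting issues conditional approval (Sep 28, 2003), clear-to-close is issued (Nov 5, 2003); the later is Nov 5, 2003.
Closing takes place: Nov 5, 2003 + 8 days = Nov 13, 2003.

Nov 13, 2003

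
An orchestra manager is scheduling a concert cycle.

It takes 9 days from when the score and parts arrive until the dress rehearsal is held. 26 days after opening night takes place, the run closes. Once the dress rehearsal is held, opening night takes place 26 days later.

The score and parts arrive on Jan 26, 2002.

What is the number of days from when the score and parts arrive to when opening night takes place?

Causal path: the score and parts arrive → the dress rehearsal is held → opening night takes place.
Total delay along the path: 9 + 26 = 35 days.

35 days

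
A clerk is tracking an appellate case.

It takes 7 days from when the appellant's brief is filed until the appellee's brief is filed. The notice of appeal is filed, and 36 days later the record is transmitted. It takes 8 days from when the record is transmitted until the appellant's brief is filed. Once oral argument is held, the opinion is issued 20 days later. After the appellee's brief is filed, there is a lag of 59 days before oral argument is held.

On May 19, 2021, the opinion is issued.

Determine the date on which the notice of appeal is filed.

January 9, 2021

The opinion is issued: May 19, 2021.
Oral argument is held: May 19, 2021 − 20 days = Apr 29, 2021.
The appellee's brief is filed: Apr 29, 2021 − 59 days = Mar 1, 2021.
The appellant's brief is filed: Mar 1, 2021 − 7 days = Feb 22, 2021.
The record is transmitted: Feb 22, 2021 − 8 days = Feb 14, 2021.
The notice of appeal is filed: Feb 14, 2021 − 36 days = Jan 9, 2021.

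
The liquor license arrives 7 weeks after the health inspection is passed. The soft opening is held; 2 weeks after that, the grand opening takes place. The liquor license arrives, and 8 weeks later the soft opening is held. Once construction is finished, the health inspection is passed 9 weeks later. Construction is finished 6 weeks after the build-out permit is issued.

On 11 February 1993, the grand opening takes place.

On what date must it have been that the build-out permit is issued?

2 July 1992

The grand opening takes place: Feb 11, 1993.
The soft opening is held: Feb 11, 1993 − 2 weeks = Jan 28, 1993.
The liquor license arrives: Jan 28, 1993 − 8 weeks = Dec 3, 1992.
The health inspection is passed: Dec 3, 1992 − 7 weeks = Oct 15, 1992.
Construction is finished: Oct 15, 1992 − 9 weeks = Aug 13, 1992.
The build-out permit is issued: Aug 13, 1992 − 6 weeks = Jul 2, 1992.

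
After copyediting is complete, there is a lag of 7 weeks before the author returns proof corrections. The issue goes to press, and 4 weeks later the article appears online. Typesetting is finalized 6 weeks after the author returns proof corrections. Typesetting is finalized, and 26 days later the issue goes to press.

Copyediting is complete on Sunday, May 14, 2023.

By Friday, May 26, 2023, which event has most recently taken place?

Copyediting is complete: May 14, 2023.
The author returns proof corrections: May 14, 2023 + 7 weeks = Jul 2, 2023.
Typesetting is finalized: Jul 2, 2023 + 6 weeks = Aug 13, 2023.
The issue goes to press: Aug 13, 2023 + 26 days = Sep 8, 2023.
The article appears online: Sep 8, 2023 + 4 weeks = Oct 6, 2023.
May 26, 2023 falls between when copyediting is complete (May 14, 2023) and when the author returns proof corrections (Jul 2, 2023).

Copyediting is complete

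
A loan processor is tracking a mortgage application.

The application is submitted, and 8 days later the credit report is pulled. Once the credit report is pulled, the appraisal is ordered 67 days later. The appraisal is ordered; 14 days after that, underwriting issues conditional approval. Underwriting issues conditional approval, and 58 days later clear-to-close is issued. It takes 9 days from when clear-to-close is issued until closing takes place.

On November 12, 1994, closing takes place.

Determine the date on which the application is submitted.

June 9, 1994

Closing takes place: Nov 12, 1994.
Clear-to-close is issued: Nov 12, 1994 − 9 days = Nov 3, 1994.
Underwriting issues conditional approval: Nov 3, 1994 − 58 days = Sep 6, 1994.
The appraisal is ordered: Sep 6, 1994 − 14 days = Aug 23, 1994.
The credit report is pulled: Aug 23, 1994 − 67 days = Jun 17, 1994.
The application is submitted: Jun 17, 1994 − 8 days = Jun 9, 1994.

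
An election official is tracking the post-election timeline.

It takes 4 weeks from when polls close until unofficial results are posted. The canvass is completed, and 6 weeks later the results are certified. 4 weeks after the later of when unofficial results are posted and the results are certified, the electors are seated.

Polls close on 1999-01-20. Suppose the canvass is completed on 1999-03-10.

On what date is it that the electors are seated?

1999-05-19

Polls close: Jan 20, 1999.
Unofficial results are posted: Jan 20, 1999 + 4 weeks = Feb 17, 1999.
The canvass is completed: Mar 10, 1999.
The results are certified: Mar 10, 1999 + 6 weeks = Apr 21, 1999.
Both prerequisites met — unofficial results are posted (Feb 17, 1999), the results are certified (Apr 21, 1999); the later is Apr 21, 1999.
The electors are seated: Apr 21, 1999 + 4 weeks = May 19, 1999.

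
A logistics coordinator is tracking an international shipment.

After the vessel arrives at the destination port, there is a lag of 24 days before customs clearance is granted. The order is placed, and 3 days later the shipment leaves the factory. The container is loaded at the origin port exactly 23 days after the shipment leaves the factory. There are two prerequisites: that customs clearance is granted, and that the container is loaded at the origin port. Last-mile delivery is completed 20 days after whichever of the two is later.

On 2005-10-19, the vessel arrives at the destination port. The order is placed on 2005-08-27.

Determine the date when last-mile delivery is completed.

The vessel arrives at the destination port: Oct 19, 2005.
Customs clearance is granted: Oct 19, 2005 + 24 days = Nov 12, 2005.
The order is placed: Aug 27, 2005.
The shipment leaves the factory: Aug 27, 2005 + 3 days = Aug 30, 2005.
The container is loaded at the origin port: Aug 30, 2005 + 23 days = Sep 22, 2005.
Both prerequisites met — customs clearance is granted (Nov 12, 2005), the container is loaded at the origin port (Sep 22, 2005); the later is Nov 12, 2005.
Last-mile delivery is completed: Nov 12, 2005 + 20 days = Dec 2, 2005.

2005-12-02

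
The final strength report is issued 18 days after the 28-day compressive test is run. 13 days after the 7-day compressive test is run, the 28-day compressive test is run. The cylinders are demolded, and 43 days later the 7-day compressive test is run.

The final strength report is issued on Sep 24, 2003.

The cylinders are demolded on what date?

The final strength report is issued: Sep 24, 2003.
The 28-day compressive test is run: Sep 24, 2003 − 18 days = Sep 6, 2003.
The 7-day compressive test is run: Sep 6, 2003 − 13 days = Aug 24, 2003.
The cylinders are demolded: Aug 24, 2003 − 43 days = Jul 12, 2003.

Jul 12, 2003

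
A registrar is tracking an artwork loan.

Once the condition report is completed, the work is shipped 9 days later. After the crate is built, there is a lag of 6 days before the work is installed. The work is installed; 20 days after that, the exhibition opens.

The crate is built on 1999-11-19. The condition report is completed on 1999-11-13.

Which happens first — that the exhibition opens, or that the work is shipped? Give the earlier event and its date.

The crate is built: Nov 19, 1999.
The work is installed: Nov 19, 1999 + 6 days = Nov 25, 1999.
The exhibition opens: Nov 25, 1999 + 20 days = Dec 15, 1999.
The condition report is completed: Nov 13, 1999.
The work is shipped: Nov 13, 1999 + 9 days = Nov 22, 1999.
Comparing: the exhibition opens on Dec 15, 1999 vs the work is shipped on Nov 22, 1999. Earlier: the work is shipped.

The work is shipped — 1999-11-22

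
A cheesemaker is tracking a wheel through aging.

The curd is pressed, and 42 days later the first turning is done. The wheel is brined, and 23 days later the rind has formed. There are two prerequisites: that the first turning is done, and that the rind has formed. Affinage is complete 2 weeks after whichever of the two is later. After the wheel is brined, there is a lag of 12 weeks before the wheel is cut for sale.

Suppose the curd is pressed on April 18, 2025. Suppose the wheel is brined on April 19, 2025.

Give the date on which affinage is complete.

The curd is pressed: Apr 18, 2025.
The first turning is done: Apr 18, 2025 + 42 days = May 30, 2025.
The wheel is brined: Apr 19, 2025.
The rind has formed: Apr 19, 2025 + 23 days = May 12, 2025.
Both prerequisites met — the first turning is done (May 30, 2025), the rind has formed (May 12, 2025); the later is May 30, 2025.
Affinage is complete: May 30, 2025 + 2 weeks = Jun 13, 2025.

June 13, 2025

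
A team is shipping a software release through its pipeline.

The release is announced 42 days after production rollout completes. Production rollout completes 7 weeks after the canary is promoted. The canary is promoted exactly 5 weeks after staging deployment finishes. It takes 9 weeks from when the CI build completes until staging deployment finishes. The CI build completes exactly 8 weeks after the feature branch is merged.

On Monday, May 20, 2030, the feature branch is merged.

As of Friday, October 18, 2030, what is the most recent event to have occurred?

The feature branch is merged: May 20, 2030.
The CI build completes: May 20, 2030 + 8 weeks = Jul 15, 2030.
Staging deployment finishes: Jul 15, 2030 + 9 weeks = Sep 16, 2030.
The canary is promoted: Sep 16, 2030 + 5 weeks = Oct 21, 2030.
Production rollout completes: Oct 21, 2030 + 7 weeks = Dec 9, 2030.
The release is announced: Dec 9, 2030 + 42 days = Jan 20, 2031.
Oct 18, 2030 falls between when staging deployment finishes (Sep 16, 2030) and when the canary is promoted (Oct 21, 2030).

Staging deployment finishes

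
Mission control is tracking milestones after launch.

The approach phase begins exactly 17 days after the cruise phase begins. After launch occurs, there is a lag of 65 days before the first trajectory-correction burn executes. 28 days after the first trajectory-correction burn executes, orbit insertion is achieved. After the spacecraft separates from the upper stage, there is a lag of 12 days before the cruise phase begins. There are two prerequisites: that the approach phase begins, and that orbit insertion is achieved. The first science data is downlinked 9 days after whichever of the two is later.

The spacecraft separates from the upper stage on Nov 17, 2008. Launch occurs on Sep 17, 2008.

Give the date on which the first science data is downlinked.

Dec 28, 2008

The spacecraft separates from the upper stage: Nov 17, 2008.
The cruise phase begins: Nov 17, 2008 + 12 days = Nov 29, 2008.
The approach phase begins: Nov 29, 2008 + 17 days = Dec 16, 2008.
Launch occurs: Sep 17, 2008.
The first trajectory-correction burn executes: Sep 17, 2008 + 65 days = Nov 21, 2008.
Orbit insertion is achieved: Nov 21, 2008 + 28 days = Dec 19, 2008.
Both prerequisites met — the approach phase begins (Dec 16, 2008), orbit insertion is achieved (Dec 19, 2008); the later is Dec 19, 2008.
The first science data is downlinked: Dec 19, 2008 + 9 days = Dec 28, 2008.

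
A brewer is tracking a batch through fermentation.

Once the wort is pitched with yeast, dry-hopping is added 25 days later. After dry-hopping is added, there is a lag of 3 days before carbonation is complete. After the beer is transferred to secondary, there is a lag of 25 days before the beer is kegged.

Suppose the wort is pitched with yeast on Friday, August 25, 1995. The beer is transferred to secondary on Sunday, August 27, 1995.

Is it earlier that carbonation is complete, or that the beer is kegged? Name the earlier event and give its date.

The wort is pitched with yeast: Aug 25, 1995.
Dry-hopping is added: Aug 25, 1995 + 25 days = Sep 19, 1995.
Carbonation is complete: Sep 19, 1995 + 3 days = Sep 22, 1995.
The beer is transferred to secondary: Aug 27, 1995.
The beer is kegged: Aug 27, 1995 + 25 days = Sep 21, 1995.
Comparing: carbonation is complete on Sep 22, 1995 vs the beer is kegged on Sep 21, 1995. Earlier: the beer is kegged.

The beer is kegged — Thursday, September 21, 1995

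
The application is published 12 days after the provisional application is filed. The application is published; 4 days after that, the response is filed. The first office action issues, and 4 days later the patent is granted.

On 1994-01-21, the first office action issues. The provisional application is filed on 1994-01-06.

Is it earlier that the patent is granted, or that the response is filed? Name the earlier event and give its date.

The first office action issues: Jan 21, 1994.
The patent is granted: Jan 21, 1994 + 4 days = Jan 25, 1994.
The provisional application is filed: Jan 6, 1994.
The application is published: Jan 6, 1994 + 12 days = Jan 18, 1994.
The response is filed: Jan 18, 1994 + 4 days = Jan 22, 1994.
Comparing: the patent is granted on Jan 25, 1994 vs the response is filed on Jan 22, 1994. Earlier: the response is filed.

The response is filed — 1994-01-22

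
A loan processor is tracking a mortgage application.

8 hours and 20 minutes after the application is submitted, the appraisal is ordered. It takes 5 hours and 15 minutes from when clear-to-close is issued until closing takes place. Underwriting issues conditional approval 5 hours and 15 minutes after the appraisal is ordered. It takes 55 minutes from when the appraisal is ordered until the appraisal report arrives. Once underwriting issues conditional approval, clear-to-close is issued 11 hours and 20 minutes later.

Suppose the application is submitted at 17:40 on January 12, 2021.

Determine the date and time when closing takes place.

The application is submitted: 17:40 Jan 12, 2021.
The appraisal is ordered: 17:40 Jan 12, 2021 + 8h20m = 02:00 Jan 13, 2021.
Underwriting issues conditional approval: 02:00 Jan 13, 2021 + 5h15m = 07:15 Jan 13, 2021.
Clear-to-close is issued: 07:15 Jan 13, 2021 + 11h20m = 18:35 Jan 13, 2021.
Closing takes place: 18:35 Jan 13, 2021 + 5h15m = 23:50 Jan 13, 2021.

23:50 on January 13, 2021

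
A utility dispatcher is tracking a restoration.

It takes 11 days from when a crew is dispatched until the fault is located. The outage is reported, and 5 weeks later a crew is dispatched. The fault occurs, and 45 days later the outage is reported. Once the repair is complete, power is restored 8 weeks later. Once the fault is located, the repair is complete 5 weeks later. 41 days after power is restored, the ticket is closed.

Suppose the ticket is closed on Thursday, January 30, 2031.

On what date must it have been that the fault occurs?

The ticket is closed: Jan 30, 2031.
Power is restored: Jan 30, 2031 − 41 days = Dec 20, 2030.
The repair is complete: Dec 20, 2030 − 8 weeks = Oct 25, 2030.
The fault is located: Oct 25, 2030 − 5 weeks = Sep 20, 2030.
A crew is dispatched: Sep 20, 2030 − 11 days = Sep 9, 2030.
The outage is reported: Sep 9, 2030 − 5 weeks = Aug 5, 2030.
The fault occurs: Aug 5, 2030 − 45 days = Jun 21, 2030.

Friday, June 21, 2030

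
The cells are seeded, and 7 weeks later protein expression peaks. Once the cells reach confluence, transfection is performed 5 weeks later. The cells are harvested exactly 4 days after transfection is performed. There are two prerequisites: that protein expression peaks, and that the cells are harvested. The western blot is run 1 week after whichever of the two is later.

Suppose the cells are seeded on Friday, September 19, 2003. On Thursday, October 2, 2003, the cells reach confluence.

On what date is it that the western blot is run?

Monday, November 17, 2003

The cells are seeded: Sep 19, 2003.
Protein expression peaks: Sep 19, 2003 + 7 weeks = Nov 7, 2003.
The cells reach confluence: Oct 2, 2003.
Transfection is performed: Oct 2, 2003 + 5 weeks = Nov 6, 2003.
The cells are harvested: Nov 6, 2003 + 4 days = Nov 10, 2003.
Both prerequisites met — protein expression peaks (Nov 7, 2003), the cells are harvested (Nov 10, 2003); the later is Nov 10, 2003.
The western blot is run: Nov 10, 2003 + 1 week = Nov 17, 2003.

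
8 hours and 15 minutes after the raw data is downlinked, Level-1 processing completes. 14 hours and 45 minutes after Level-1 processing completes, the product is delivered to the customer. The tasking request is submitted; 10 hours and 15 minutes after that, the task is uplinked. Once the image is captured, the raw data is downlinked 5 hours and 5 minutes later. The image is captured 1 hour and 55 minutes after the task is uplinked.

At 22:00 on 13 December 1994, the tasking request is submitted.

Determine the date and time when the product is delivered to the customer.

14:15 on 15 December 1994

The tasking request is submitted: 22:00 Dec 13, 1994.
The task is uplinked: 22:00 Dec 13, 1994 + 10h15m = 08:15 Dec 14, 1994.
The image is captured: 08:15 Dec 14, 1994 + 1h55m = 10:10 Dec 14, 1994.
The raw data is downlinked: 10:10 Dec 14, 1994 + 5h05m = 15:15 Dec 14, 1994.
Level-1 processing completes: 15:15 Dec 14, 1994 + 8h15m = 23:30 Dec 14, 1994.
The product is delivered to the customer: 23:30 Dec 14, 1994 + 14h45m = 14:15 Dec 15, 1994.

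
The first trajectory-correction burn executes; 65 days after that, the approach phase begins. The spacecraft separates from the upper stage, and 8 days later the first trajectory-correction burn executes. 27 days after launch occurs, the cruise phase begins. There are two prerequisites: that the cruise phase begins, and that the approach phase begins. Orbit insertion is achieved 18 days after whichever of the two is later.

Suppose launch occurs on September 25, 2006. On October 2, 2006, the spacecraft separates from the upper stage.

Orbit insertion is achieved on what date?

Launch occurs: Sep 25, 2006.
The cruise phase begins: Sep 25, 2006 + 27 days = Oct 22, 2006.
The spacecraft separates from the upper stage: Oct 2, 2006.
The first trajectory-correction burn executes: Oct 2, 2006 + 8 days = Oct 10, 2006.
The approach phase begins: Oct 10, 2006 + 65 days = Dec 14, 2006.
Both prerequisites met — the cruise phase begins (Oct 22, 2006), the approach phase begins (Dec 14, 2006); the later is Dec 14, 2006.
Orbit insertion is achieved: Dec 14, 2006 + 18 days = Jan 1, 2007.

January 1, 2007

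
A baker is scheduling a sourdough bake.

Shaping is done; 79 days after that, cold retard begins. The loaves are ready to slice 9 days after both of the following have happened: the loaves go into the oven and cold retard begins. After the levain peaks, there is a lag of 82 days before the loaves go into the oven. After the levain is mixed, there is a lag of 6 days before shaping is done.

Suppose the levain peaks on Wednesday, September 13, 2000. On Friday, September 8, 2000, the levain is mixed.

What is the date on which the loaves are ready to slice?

Wednesday, December 13, 2000

The levain peaks: Sep 13, 2000.
The loaves go into the oven: Sep 13, 2000 + 82 days = Dec 4, 2000.
The levain is mixed: Sep 8, 2000.
Shaping is done: Sep 8, 2000 + 6 days = Sep 14, 2000.
Cold retard begins: Sep 14, 2000 + 79 days = Dec 2, 2000.
Both prerequisites met — the loaves go into the oven (Dec 4, 2000), cold retard begins (Dec 2, 2000); the later is Dec 4, 2000.
The loaves are ready to slice: Dec 4, 2000 + 9 days = Dec 13, 2000.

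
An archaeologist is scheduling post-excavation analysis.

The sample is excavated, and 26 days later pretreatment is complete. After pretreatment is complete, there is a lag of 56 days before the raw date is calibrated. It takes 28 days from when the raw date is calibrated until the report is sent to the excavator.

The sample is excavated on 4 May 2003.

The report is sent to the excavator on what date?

The sample is excavated: May 4, 2003.
Pretreatment is complete: May 4, 2003 + 26 days = May 30, 2003.
The raw date is calibrated: May 30, 2003 + 56 days = Jul 25, 2003.
The report is sent to the excavator: Jul 25, 2003 + 28 days = Aug 22, 2003.

22 August 2003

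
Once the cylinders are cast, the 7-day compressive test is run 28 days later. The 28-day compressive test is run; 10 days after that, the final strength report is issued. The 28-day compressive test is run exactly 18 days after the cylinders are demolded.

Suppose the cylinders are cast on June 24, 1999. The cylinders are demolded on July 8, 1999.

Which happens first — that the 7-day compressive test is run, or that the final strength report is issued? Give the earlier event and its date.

The 7-day compressive test is run — July 22, 1999

The cylinders are cast: Jun 24, 1999.
The 7-day compressive test is run: Jun 24, 1999 + 28 days = Jul 22, 1999.
The cylinders are demolded: Jul 8, 1999.
The 28-day compressive test is run: Jul 8, 1999 + 18 days = Jul 26, 1999.
The final strength report is issued: Jul 26, 1999 + 10 days = Aug 5, 1999.
Comparing: the 7-day compressive test is run on Jul 22, 1999 vs the final strength report is issued on Aug 5, 1999. Earlier: the 7-day compressive test is run.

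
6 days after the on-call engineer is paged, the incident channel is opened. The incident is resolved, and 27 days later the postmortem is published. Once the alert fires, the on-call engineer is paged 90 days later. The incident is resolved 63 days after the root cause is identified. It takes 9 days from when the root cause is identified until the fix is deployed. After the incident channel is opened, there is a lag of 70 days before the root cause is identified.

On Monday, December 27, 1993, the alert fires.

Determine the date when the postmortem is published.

The alert fires: Dec 27, 1993.
The on-call engineer is paged: Dec 27, 1993 + 90 days = Mar 27, 1994.
The incident channel is opened: Mar 27, 1994 + 6 days = Apr 2, 1994.
The root cause is identified: Apr 2, 1994 + 70 days = Jun 11, 1994.
The incident is resolved: Jun 11, 1994 + 63 days = Aug 13, 1994.
The postmortem is published: Aug 13, 1994 + 27 days = Sep 9, 1994.

Friday, September 9, 1994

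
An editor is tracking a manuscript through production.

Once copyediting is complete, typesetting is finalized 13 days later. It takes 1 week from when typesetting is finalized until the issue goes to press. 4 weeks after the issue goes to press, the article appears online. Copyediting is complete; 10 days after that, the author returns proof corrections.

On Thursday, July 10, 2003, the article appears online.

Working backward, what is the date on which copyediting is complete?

Friday, May 23, 2003

The article appears online: Jul 10, 2003.
The issue goes to press: Jul 10, 2003 − 4 weeks = Jun 12, 2003.
Typesetting is finalized: Jun 12, 2003 − 1 week = Jun 5, 2003.
Copyediting is complete: Jun 5, 2003 − 13 days = May 23, 2003.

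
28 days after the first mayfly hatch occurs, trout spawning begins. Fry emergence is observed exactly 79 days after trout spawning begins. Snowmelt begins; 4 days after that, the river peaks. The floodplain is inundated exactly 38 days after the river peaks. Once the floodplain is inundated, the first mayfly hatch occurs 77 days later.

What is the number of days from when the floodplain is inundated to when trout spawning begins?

Causal path: the floodplain is inundated → the first mayfly hatch occurs → trout spawning begins.
Total delay along the path: 77 + 28 = 105 days.

105 days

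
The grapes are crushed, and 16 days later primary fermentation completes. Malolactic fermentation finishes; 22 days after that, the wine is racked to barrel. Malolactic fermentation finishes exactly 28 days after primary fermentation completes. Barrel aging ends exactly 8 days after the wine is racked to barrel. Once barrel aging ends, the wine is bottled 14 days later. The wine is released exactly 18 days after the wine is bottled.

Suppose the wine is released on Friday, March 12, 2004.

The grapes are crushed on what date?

Thursday, November 27, 2003

The wine is released: Mar 12, 2004.
The wine is bottled: Mar 12, 2004 − 18 days = Feb 23, 2004.
Barrel aging ends: Feb 23, 2004 − 14 days = Feb 9, 2004.
The wine is racked to barrel: Feb 9, 2004 − 8 days = Feb 1, 2004.
Malolactic fermentation finishes: Feb 1, 2004 − 22 days = Jan 10, 2004.
Primary fermentation completes: Jan 10, 2004 − 28 days = Dec 13, 2003.
The grapes are crushed: Dec 13, 2003 − 16 days = Nov 27, 2003.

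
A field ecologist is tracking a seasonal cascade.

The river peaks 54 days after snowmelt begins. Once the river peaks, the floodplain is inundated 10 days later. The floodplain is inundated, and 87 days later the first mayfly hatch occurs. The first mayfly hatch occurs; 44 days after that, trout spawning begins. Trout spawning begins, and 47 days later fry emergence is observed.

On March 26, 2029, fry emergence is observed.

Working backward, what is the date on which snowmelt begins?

Fry emergence is observed: Mar 26, 2029.
Trout spawning begins: Mar 26, 2029 − 47 days = Feb 7, 2029.
The first mayfly hatch occurs: Feb 7, 2029 − 44 days = Dec 25, 2028.
The floodplain is inundated: Dec 25, 2028 − 87 days = Sep 29, 2028.
The river peaks: Sep 29, 2028 − 10 days = Sep 19, 2028.
Snowmelt begins: Sep 19, 2028 − 54 days = Jul 27, 2028.

July 27, 2028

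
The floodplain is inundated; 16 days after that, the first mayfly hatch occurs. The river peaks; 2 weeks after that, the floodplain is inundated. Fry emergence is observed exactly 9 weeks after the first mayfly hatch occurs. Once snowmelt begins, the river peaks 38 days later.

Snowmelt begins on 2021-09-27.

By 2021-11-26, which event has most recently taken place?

The floodplain is inundated

Snowmelt begins: Sep 27, 2021.
The river peaks: Sep 27, 2021 + 38 days = Nov 4, 2021.
The floodplain is inundated: Nov 4, 2021 + 2 weeks = Nov 18, 2021.
The first mayfly hatch occurs: Nov 18, 2021 + 16 days = Dec 4, 2021.
Fry emergence is observed: Dec 4, 2021 + 9 weeks = Feb 5, 2022.
Nov 26, 2021 falls between when the floodplain is inundated (Nov 18, 2021) and when the first mayfly hatch occurs (Dec 4, 2021).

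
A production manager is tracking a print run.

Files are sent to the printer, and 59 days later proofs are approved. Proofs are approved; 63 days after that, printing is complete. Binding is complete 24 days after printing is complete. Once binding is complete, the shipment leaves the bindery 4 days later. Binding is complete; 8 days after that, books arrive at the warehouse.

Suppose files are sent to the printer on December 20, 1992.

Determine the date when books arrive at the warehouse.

May 23, 1993

Files are sent to the printer: Dec 20, 1992.
Proofs are approved: Dec 20, 1992 + 59 days = Feb 17, 1993.
Printing is complete: Feb 17, 1993 + 63 days = Apr 21, 1993.
Binding is complete: Apr 21, 1993 + 24 days = May 15, 1993.
Books arrive at the warehouse: May 15, 1993 + 8 days = May 23, 1993.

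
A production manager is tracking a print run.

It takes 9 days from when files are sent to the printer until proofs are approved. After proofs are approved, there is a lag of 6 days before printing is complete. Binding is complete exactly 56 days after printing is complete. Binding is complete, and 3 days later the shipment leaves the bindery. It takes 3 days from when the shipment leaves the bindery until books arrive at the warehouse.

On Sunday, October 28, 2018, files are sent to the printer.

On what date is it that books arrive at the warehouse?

Files are sent to the printer: Oct 28, 2018.
Proofs are approved: Oct 28, 2018 + 9 days = Nov 6, 2018.
Printing is complete: Nov 6, 2018 + 6 days = Nov 12, 2018.
Binding is complete: Nov 12, 2018 + 56 days = Jan 7, 2019.
The shipment leaves the bindery: Jan 7, 2019 + 3 days = Jan 10, 2019.
Books arrive at the warehouse: Jan 10, 2019 + 3 days = Jan 13, 2019.

Sunday, January 13, 2019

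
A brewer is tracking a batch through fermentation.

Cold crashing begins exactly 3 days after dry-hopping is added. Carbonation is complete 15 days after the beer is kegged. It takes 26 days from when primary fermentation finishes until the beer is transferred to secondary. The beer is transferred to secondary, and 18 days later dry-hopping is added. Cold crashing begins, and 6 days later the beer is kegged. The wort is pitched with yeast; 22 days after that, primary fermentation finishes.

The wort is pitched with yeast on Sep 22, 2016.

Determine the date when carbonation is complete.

The wort is pitched with yeast: Sep 22, 2016.
Primary fermentation finishes: Sep 22, 2016 + 22 days = Oct 14, 2016.
The beer is transferred to secondary: Oct 14, 2016 + 26 days = Nov 9, 2016.
Dry-hopping is added: Nov 9, 2016 + 18 days = Nov 27, 2016.
Cold crashing begins: Nov 27, 2016 + 3 days = Nov 30, 2016.
The beer is kegged: Nov 30, 2016 + 6 days = Dec 6, 2016.
Carbonation is complete: Dec 6, 2016 + 15 days = Dec 21, 2016.

Dec 21, 2016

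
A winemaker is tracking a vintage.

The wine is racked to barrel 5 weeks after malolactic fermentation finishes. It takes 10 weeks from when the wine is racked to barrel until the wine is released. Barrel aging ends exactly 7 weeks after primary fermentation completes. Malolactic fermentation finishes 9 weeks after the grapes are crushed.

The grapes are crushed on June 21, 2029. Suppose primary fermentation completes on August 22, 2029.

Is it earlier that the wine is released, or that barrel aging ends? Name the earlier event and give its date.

The grapes are crushed: Jun 21, 2029.
Malolactic fermentation finishes: Jun 21, 2029 + 9 weeks = Aug 23, 2029.
The wine is racked to barrel: Aug 23, 2029 + 5 weeks = Sep 27, 2029.
The wine is released: Sep 27, 2029 + 10 weeks = Dec 6, 2029.
Primary fermentation completes: Aug 22, 2029.
Barrel aging ends: Aug 22, 2029 + 7 weeks = Oct 10, 2029.
Comparing: the wine is released on Dec 6, 2029 vs barrel aging ends on Oct 10, 2029. Earlier: barrel aging ends.

Barrel aging ends — October 10, 2029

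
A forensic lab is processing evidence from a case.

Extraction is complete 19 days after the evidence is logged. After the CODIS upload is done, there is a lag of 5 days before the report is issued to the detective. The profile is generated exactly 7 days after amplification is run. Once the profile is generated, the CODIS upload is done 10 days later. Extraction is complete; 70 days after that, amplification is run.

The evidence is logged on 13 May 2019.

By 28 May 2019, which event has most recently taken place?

The evidence is logged

The evidence is logged: May 13, 2019.
Extraction is complete: May 13, 2019 + 19 days = Jun 1, 2019.
Amplification is run: Jun 1, 2019 + 70 days = Aug 10, 2019.
The profile is generated: Aug 10, 2019 + 7 days = Aug 17, 2019.
The CODIS upload is done: Aug 17, 2019 + 10 days = Aug 27, 2019.
The report is issued to the detective: Aug 27, 2019 + 5 days = Sep 1, 2019.
May 28, 2019 falls between when the evidence is logged (May 13, 2019) and when extraction is complete (Jun 1, 2019).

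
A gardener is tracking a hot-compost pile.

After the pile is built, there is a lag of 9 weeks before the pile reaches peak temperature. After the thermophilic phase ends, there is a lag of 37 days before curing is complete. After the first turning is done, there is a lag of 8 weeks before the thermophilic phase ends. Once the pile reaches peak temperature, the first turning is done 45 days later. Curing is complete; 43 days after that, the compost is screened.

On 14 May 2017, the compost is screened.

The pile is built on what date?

The compost is screened: May 14, 2017.
Curing is complete: May 14, 2017 − 43 days = Apr 1, 2017.
The thermophilic phase ends: Apr 1, 2017 − 37 days = Feb 23, 2017.
The first turning is done: Feb 23, 2017 − 8 weeks = Dec 29, 2016.
The pile reaches peak temperature: Dec 29, 2016 − 45 days = Nov 14, 2016.
The pile is built: Nov 14, 2016 − 9 weeks = Sep 12, 2016.

12 September 2016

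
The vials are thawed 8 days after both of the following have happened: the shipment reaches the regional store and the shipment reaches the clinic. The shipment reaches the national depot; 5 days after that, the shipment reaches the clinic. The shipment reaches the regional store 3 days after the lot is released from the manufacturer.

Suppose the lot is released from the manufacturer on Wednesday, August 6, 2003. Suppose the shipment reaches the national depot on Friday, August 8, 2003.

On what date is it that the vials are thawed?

Thursday, August 21, 2003

The lot is released from the manufacturer: Aug 6, 2003.
The shipment reaches the regional store: Aug 6, 2003 + 3 days = Aug 9, 2003.
The shipment reaches the national depot: Aug 8, 2003.
The shipment reaches the clinic: Aug 8, 2003 + 5 days = Aug 13, 2003.
Both prerequisites met — the shipment reaches the regional store (Aug 9, 2003), the shipment reaches the clinic (Aug 13, 2003); the later is Aug 13, 2003.
The vials are thawed: Aug 13, 2003 + 8 days = Aug 21, 2003.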